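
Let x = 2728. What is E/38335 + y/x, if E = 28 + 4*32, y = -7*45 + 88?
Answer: -752407/9507080 ≈ -0.079142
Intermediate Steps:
y = -227 (y = -315 + 88 = -227)
E = 156 (E = 28 + 128 = 156)
E/38335 + y/x = 156/38335 - 227/2728 = -752407/9507080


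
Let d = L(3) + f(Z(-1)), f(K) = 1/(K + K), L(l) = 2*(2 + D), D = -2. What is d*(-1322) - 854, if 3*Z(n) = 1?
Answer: -2837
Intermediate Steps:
L(l) = 0 (L(l) = 2*(2 - 2) = 2*0 = 0)
Z(n) = ⅓ (Z(n) = (⅓)*1 = ⅓)
f(K) = 1/(2*K)
d = 3/2 (d = 0 + 1/(2*(⅓)) = 0 + (½)*3 = 0 + 3/2 = 3/2 ≈ 1.5000)
d*(-1322) - 854 = (3/2)*(-1322) - 854 = -1983 - 854 = -2837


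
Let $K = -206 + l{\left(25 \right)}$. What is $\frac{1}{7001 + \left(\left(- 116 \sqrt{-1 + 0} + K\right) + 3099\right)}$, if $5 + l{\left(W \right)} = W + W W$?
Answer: $\frac{10539}{111083977} + \frac{116 i}{111083977} \approx 9.4874 \cdot 10^{-5} + 1.0443 \cdot 10^{-6} i$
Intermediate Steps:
$l{\left(W \right)} = -5 + W + W^{2}$ ($l{\left(W \right)} = -5 + \left(W + W W\right) = -5 + \left(W + W^{2}\right) = -5 + W + W^{2}$)
$K = 439$ ($K = -206 + \left(-5 + 25 + 25^{2}\right) = -206 + \left(-5 + 25 + 625\right) = -206 + 645 = 439$)
$\frac{1}{7001 + \left(\left(- 116 \sqrt{-1 + 0} + K\right) + 3099\right)} = \frac{1}{7001 + \left(\left(- 116 \sqrt{-1 + 0} + 439\right) + 3099\right)} = \frac{1}{7001 + \left(\left(- 116 \sqrt{-1} + 439\right) + 3099\right)} = \frac{1}{7001 + \left(\left(- 116 i + 439\right) + 3099\right)} = \frac{1}{7001 + \left(\left(439 - 116 i\right) + 3099\right)} = \frac{1}{7001 + \left(3538 - 116 i\right)} = \frac{1}{10539 - 116 i} = \frac{10539 + 116 i}{111083977}$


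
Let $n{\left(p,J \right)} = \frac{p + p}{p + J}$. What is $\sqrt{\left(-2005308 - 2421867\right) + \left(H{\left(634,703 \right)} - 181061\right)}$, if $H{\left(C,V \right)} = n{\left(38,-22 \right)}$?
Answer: $\frac{5 i \sqrt{737317}}{2} \approx 2146.7 i$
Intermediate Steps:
$n{\left(p,J \right)} = \frac{2 p}{J + p}$
$H{\left(C,V \right)} = \frac{19}{4}$ ($H{\left(C,V \right)} = 2 \cdot 38 \frac{1}{-22 + 38} = 2 \cdot 38 \cdot \frac{1}{16} = \frac{19}{4}$)
$\sqrt{\left(-2005308 - 2421867\right) + \left(H{\left(634,703 \right)} - 181061\right)} = \sqrt{\left(-2005308 - 2421867\right) + \left(\frac{19}{4} - 181061\right)} = \sqrt{\left(-2005308 - 2421867\right) - \frac{724225}{4}} = \sqrt{-4427175 - \frac{724225}{4}} = \sqrt{- \frac{18432925}{4}} = \frac{5 i \sqrt{737317}}{2}$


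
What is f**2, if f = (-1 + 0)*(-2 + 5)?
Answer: 9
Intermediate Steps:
f = -3 (f = -1*3 = -3)
f**2 = (-3)**2 = 9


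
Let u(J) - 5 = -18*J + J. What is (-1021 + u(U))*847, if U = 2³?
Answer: -975744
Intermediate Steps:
U = 8
u(J) = 5 - 17*J (u(J) = 5 + (-18*J + J) = 5 - 17*J)
(-1021 + u(U))*847 = (-1021 + (5 - 17*8))*847 = (-1021 + (5 - 136))*847 = (-1021 - 131)*847 = -1152*847 = -975744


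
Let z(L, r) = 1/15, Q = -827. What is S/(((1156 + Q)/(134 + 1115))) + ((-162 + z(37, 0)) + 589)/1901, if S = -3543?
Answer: -126182670031/9381435 ≈ -13450.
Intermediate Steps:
z(L, r) = 1/15
S/(((1156 + Q)/(134 + 1115))) + ((-162 + z(37, 0)) + 589)/1901 = -3543*(134 + 1115)/(1156 - 827) + ((-162 + 1/15) + 589)/1901 = -3543/(329/1249) + (-2429/15 + 589)*(1/1901) = -3543/(329*(1/1249)) + (6406/15)*(1/1901) = -3543/329/1249 + 6406/28515 = -3543*1249/329 + 6406/28515 = -4425207/329 + 6406/28515 = -126182670031/9381435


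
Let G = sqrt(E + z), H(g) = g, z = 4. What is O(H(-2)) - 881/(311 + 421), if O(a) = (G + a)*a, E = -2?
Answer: 2047/732 - 2*sqrt(2) ≈ -0.031979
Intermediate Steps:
G = sqrt(2) (G = sqrt(-2 + 4) = sqrt(2) ≈ 1.4142)
O(a) = a*(a + sqrt(2)) (O(a) = (sqrt(2) + a)*a = (a + sqrt(2))*a = a*(a + sqrt(2)))
O(H(-2)) - 881/(311 + 421) = -2*(-2 + sqrt(2)) - 881/(311 + 421) = (4 - 2*sqrt(2)) - 881/732 = 2047/732 - 2*sqrt(2)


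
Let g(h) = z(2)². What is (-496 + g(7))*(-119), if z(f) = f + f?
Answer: 57120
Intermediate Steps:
z(f) = 2*f
g(h) = 16 (g(h) = (2*2)² = 4² = 16)
(-496 + g(7))*(-119) = (-496 + 16)*(-119) = -480*(-119) = 57120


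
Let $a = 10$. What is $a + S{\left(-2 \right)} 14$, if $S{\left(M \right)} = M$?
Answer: $-18$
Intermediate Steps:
$a + S{\left(-2 \right)} 14 = 10 - 28 = -18$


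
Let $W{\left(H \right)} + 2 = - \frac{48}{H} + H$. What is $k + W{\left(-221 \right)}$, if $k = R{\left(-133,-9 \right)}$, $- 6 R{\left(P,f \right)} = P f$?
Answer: $- \frac{186649}{442} \approx -422.28$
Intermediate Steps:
$W{\left(H \right)} = -2 + H - \frac{48}{H}$ ($W{\left(H \right)} = -2 + \left(- \frac{48}{H} + H\right) = -2 + \left(H - \frac{48}{H}\right) = -2 + H - \frac{48}{H}$)
$R{\left(P,f \right)} = - \frac{P f}{6}$
$k = - \frac{399}{2}$ ($k = \left(- \frac{1}{6}\right) \left(-133\right) \left(-9\right) = - \frac{399}{2} \approx -199.5$)
$k + W{\left(-221 \right)} = - \frac{399}{2} - \left(223 - \frac{48}{221}\right) = - \frac{399}{2} - \frac{49235}{221} = - \frac{186649}{442}$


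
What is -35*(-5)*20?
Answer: 3500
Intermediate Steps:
-35*(-5)*20 = 175*20 = 3500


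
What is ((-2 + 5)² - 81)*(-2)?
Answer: 144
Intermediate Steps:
((-2 + 5)² - 81)*(-2) = (3² - 81)*(-2) = (9 - 81)*(-2) = -72*(-2) = 144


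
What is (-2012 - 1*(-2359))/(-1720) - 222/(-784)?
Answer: 3431/42140 ≈ 0.081419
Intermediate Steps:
(-2012 - 1*(-2359))/(-1720) - 222/(-784) = (-2012 + 2359)*(-1/1720) - 222*(-1/784) = 347*(-1/1720) + 111/392 = -347/1720 + 111/392 = 3431/42140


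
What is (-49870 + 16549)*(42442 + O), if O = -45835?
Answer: 113058153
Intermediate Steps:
(-49870 + 16549)*(42442 + O) = (-49870 + 16549)*(42442 - 45835) = -33321*(-3393) = 113058153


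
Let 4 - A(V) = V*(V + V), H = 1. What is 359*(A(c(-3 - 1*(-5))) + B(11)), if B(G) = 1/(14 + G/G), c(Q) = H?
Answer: 11129/15 ≈ 741.93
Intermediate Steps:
c(Q) = 1
A(V) = 4 - 2*V² (A(V) = 4 - V*(V + V) = 4 - V*2*V = 4 - 2*V²)
B(G) = 1/15 (B(G) = 1/(14 + 1) = 1/15)
359*(A(c(-3 - 1*(-5))) + B(11)) = 359*((4 - 2*1²) + 1/15) = 359*((4 - 2*1) + 1/15) = 359*((4 - 2) + 1/15) = 359*(2 + 1/15) = 359*(31/15) = 11129/15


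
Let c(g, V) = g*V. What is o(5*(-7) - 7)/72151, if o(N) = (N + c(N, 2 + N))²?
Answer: 2683044/72151 ≈ 37.187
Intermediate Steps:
c(g, V) = V*g
o(N) = (N + N*(2 + N))² (o(N) = (N + (2 + N)*N)² = (N + N*(2 + N))²)
o(5*(-7) - 7)/72151 = ((5*(-7) - 7)²*(3 + (5*(-7) - 7))²)/72151 = ((-35 - 7)²*(3 + (-35 - 7))²)*(1/72151) = ((-42)²*(3 - 42)²)*(1/72151) = (1764*(-39)²)*(1/72151) = (1764*1521)*(1/72151) = 2683044*(1/72151) = 2683044/72151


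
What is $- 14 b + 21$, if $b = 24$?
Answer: $-315$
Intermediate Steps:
$- 14 b + 21 = \left(-14\right) 24 + 21 = -336 + 21 = -315$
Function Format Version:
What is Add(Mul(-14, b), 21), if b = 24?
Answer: -315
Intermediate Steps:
Add(Mul(-14, b), 21) = Add(Mul(-14, 24), 21) = Add(-336, 21) = -315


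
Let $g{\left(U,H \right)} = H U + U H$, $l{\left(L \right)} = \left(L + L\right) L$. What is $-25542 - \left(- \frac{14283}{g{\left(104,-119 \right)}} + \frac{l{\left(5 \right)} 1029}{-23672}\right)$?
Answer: $- \frac{1870608990153}{73241168} \approx -25540.0$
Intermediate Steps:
$l{\left(L \right)} = 2 L^{2}$ ($l{\left(L \right)} = 2 L L = 2 L^{2}$)
$g{\left(U,H \right)} = 2 H U$ ($g{\left(U,H \right)} = H U + H U = 2 H U$)
$-25542 - \left(- \frac{14283}{g{\left(104,-119 \right)}} + \frac{l{\left(5 \right)} 1029}{-23672}\right) = -25542 - \left(- \frac{14283}{2 \left(-119\right) 104} + \frac{2 \cdot 5^{2} \cdot 1029}{-23672}\right) = -25542 - \left(- \frac{14283}{-24752} + 2 \cdot 25 \cdot 1029 \left(- \frac{1}{23672}\right)\right) = -25542 - \left(\left(-14283\right) \left(- \frac{1}{24752}\right) + 50 \cdot 1029 \left(- \frac{1}{23672}\right)\right) = -25542 - \left(\frac{14283}{24752} + 51450 \left(- \frac{1}{23672}\right)\right) = -25542 - \left(\frac{14283}{24752} - \frac{25725}{11836}\right) = -25542 - - \frac{116922903}{73241168} = -25542 + \frac{116922903}{73241168} = - \frac{1870608990153}{73241168}$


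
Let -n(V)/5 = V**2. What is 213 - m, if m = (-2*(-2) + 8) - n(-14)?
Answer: -779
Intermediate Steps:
n(V) = -5*V**2
m = 992 (m = (-2*(-2) + 8) - (-5)*(-14)**2 = (4 + 8) - (-5)*196 = 12 - 1*(-980) = 12 + 980 = 992)
213 - m = 213 - 1*992 = 213 - 992 = -779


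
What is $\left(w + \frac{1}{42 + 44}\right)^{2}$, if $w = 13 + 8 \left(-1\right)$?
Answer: $\frac{185761}{7396} \approx 25.116$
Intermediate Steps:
$w = 5$ ($w = 13 - 8 = 5$)
$\left(w + \frac{1}{42 + 44}\right)^{2} = \left(5 + \frac{1}{42 + 44}\right)^{2} = \left(5 + \frac{1}{86}\right)^{2} = \left(\frac{431}{86}\right)^{2} = \frac{185761}{7396}$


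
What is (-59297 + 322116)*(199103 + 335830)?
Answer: 140590556127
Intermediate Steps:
(-59297 + 322116)*(199103 + 335830) = 262819*534933 = 140590556127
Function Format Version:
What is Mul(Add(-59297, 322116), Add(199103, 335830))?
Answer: 140590556127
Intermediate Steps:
Mul(Add(-59297, 322116), Add(199103, 335830)) = Mul(262819, 534933) = 140590556127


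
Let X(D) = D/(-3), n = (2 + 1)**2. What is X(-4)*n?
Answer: 12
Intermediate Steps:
n = 9 (n = 3**2 = 9)
X(D) = -D/3 (X(D) = D*(-1/3) = -D/3)
X(-4)*n = -1/3*(-4)*9 = (4/3)*9 = 12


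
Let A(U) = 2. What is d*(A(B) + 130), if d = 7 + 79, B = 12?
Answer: 11352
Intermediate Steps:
d = 86
d*(A(B) + 130) = 86*(2 + 130) = 86*132 = 11352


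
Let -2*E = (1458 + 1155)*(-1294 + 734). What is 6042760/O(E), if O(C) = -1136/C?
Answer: -276320307900/71 ≈ -3.8918e+9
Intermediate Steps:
E = 731640 (E = -(1458 + 1155)*(-1294 + 734)/2 = -2613*(-560)/2 = -½*(-1463280) = 731640)
6042760/O(E) = 6042760/((-1136/731640)) = 6042760/((-1136*1/731640)) = 6042760/(-142/91455) = 6042760*(-91455/142) = -276320307900/71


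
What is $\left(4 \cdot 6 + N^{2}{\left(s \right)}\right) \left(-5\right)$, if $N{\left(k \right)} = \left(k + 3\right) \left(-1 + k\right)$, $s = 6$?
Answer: $-10245$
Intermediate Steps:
$N{\left(k \right)} = \left(-1 + k\right) \left(3 + k\right)$ ($N{\left(k \right)} = \left(3 + k\right) \left(-1 + k\right) = \left(-1 + k\right) \left(3 + k\right)$)
$\left(4 \cdot 6 + N^{2}{\left(s \right)}\right) \left(-5\right) = \left(4 \cdot 6 + \left(-3 + 6^{2} + 2 \cdot 6\right)^{2}\right) \left(-5\right) = \left(24 + \left(-3 + 36 + 12\right)^{2}\right) \left(-5\right) = \left(24 + 45^{2}\right) \left(-5\right) = \left(24 + 2025\right) \left(-5\right) = 2049 \left(-5\right) = -10245$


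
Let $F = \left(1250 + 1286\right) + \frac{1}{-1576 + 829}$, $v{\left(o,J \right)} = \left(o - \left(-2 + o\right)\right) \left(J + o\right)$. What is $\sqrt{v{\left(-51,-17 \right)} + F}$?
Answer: $\frac{\sqrt{148802317}}{249} \approx 48.99$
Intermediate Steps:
$v{\left(o,J \right)} = 2 J + 2 o$ ($v{\left(o,J \right)} = 2 \left(J + o\right) = 2 J + 2 o$)
$F = \frac{1894391}{747}$ ($F = 2536 + \frac{1}{-747} = 2536 - \frac{1}{747} = \frac{1894391}{747} \approx 2536.0$)
$\sqrt{v{\left(-51,-17 \right)} + F} = \sqrt{\left(2 \left(-17\right) + 2 \left(-51\right)\right) + \frac{1894391}{747}} = \sqrt{\left(-34 - 102\right) + \frac{1894391}{747}} = \sqrt{-136 + \frac{1894391}{747}} = \sqrt{\frac{1792799}{747}} = \frac{\sqrt{148802317}}{249}$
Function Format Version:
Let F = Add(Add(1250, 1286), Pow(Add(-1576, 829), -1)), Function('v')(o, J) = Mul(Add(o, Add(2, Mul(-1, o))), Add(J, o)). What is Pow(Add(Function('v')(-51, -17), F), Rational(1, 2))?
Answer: Mul(Rational(1, 249), Pow(148802317, Rational(1, 2))) ≈ 48.990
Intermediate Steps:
Function('v')(o, J) = Add(Mul(2, J), Mul(2, o)) (Function('v')(o, J) = Mul(2, Add(J, o)) = Add(Mul(2, J), Mul(2, o)))
F = Rational(1894391, 747) (F = Add(2536, Pow(-747, -1)) = Add(2536, Rational(-1, 747)) = Rational(1894391, 747) ≈ 2536.0)
Pow(Add(Function('v')(-51, -17), F), Rational(1, 2)) = Pow(Add(Add(Mul(2, -17), Mul(2, -51)), Rational(1894391, 747)), Rational(1, 2)) = Pow(Add(Add(-34, -102), Rational(1894391, 747)), Rational(1, 2)) = Pow(Add(-136, Rational(1894391, 747)), Rational(1, 2)) = Pow(Rational(1792799, 747), Rational(1, 2)) = Mul(Rational(1, 249), Pow(148802317, Rational(1, 2)))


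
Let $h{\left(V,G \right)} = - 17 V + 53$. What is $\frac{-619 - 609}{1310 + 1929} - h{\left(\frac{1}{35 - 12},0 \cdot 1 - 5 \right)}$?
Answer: $- \frac{3921522}{74497} \approx -52.64$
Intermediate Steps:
$h{\left(V,G \right)} = 53 - 17 V$
$\frac{-619 - 609}{1310 + 1929} - h{\left(\frac{1}{35 - 12},0 \cdot 1 - 5 \right)} = \frac{-619 - 609}{1310 + 1929} - \left(53 - \frac{17}{35 - 12}\right) = - \frac{1228}{3239} - \left(53 - \frac{17}{23}\right) = - \frac{1228}{3239} - \frac{1202}{23} = - \frac{3921522}{74497}$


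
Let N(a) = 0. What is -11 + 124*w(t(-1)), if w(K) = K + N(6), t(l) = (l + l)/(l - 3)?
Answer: 51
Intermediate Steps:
t(l) = 2*l/(-3 + l) (t(l) = (2*l)/(-3 + l) = 2*l/(-3 + l))
w(K) = K (w(K) = K + 0 = K)
-11 + 124*w(t(-1)) = -11 + 124*(2*(-1)/(-3 - 1)) = -11 + 124*(2*(-1)/(-4)) = -11 + 124*(2*(-1)*(-1/4)) = -11 + 124*(1/2) = -11 + 62 = 51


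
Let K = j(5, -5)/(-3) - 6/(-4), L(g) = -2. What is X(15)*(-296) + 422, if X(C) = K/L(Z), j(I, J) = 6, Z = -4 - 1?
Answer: 348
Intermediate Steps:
Z = -5
K = -½ (K = 6/(-3) - 6/(-4) = 6*(-⅓) - 6*(-¼) = -2 + 3/2 = -½ ≈ -0.50000)
X(C) = ¼ (X(C) = -½/(-2) = -½*(-½) = ¼)
X(15)*(-296) + 422 = (¼)*(-296) + 422 = -74 + 422 = 348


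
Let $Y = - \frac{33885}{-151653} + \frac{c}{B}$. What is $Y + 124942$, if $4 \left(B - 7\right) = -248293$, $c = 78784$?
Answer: $\frac{1568014473035369}{12550044015} \approx 1.2494 \cdot 10^{5}$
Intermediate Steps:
$B = - \frac{248265}{4}$ ($B = 7 + \frac{1}{4} \left(-248293\right) = 7 - \frac{248293}{4} = - \frac{248265}{4} \approx -62066.0$)
$Y = - \frac{13126286761}{12550044015}$ ($Y = - \frac{33885}{-151653} + \frac{78784}{- \frac{248265}{4}} = \left(-33885\right) \left(- \frac{1}{151653}\right) + 78784 \left(- \frac{4}{248265}\right) = \frac{11295}{50551} - \frac{315136}{248265} = - \frac{13126286761}{12550044015} \approx -1.0459$)
$Y + 124942 = - \frac{13126286761}{12550044015} + 124942 = \frac{1568014473035369}{12550044015}$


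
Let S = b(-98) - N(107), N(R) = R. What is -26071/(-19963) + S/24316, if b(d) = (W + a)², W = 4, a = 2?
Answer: 632525063/485420308 ≈ 1.3030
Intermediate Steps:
b(d) = 36 (b(d) = (4 + 2)² = 6² = 36)
S = -71 (S = 36 - 1*107 = 36 - 107 = -71)
-26071/(-19963) + S/24316 = -26071/(-19963) - 71/24316 = -26071*(-1/19963) - 71*1/24316 = 26071/19963 - 71/24316 = 632525063/485420308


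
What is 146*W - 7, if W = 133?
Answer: 19411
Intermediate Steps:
146*W - 7 = 146*133 - 7 = 19418 - 7 = 19411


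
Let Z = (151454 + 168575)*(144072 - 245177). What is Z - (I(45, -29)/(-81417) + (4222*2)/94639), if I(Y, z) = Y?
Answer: -83104769965042866076/2568407821 ≈ -3.2357e+10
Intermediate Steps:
Z = -32356532045 (Z = 320029*(-101105) = -32356532045)
Z - (I(45, -29)/(-81417) + (4222*2)/94639) = -32356532045 - (45/(-81417) + (4222*2)/94639) = -32356532045 - (45*(-1/81417) + 8444*(1/94639)) = -32356532045 - (-15/27139 + 8444/94639) = -32356532045 - 1*227742131/2568407821 = -32356532045 - 227742131/2568407821 = -83104769965042866076/2568407821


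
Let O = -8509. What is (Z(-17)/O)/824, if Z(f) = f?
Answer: 17/7011416 ≈ 2.4246e-6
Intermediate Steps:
(Z(-17)/O)/824 = -17/(-8509)/824 = -17*(-1/8509)*(1/824) = (17/8509)*(1/824) = 17/7011416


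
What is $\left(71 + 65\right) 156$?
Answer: $21216$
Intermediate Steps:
$\left(71 + 65\right) 156 = 136 \cdot 156 = 21216$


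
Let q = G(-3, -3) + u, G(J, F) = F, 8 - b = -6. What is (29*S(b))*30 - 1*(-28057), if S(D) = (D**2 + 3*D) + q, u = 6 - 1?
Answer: 236857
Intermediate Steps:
b = 14 (b = 8 - 1*(-6) = 8 + 6 = 14)
u = 5
q = 2 (q = -3 + 5 = 2)
S(D) = 2 + D**2 + 3*D (S(D) = (D**2 + 3*D) + 2 = 2 + D**2 + 3*D)
(29*S(b))*30 - 1*(-28057) = (29*(2 + 14**2 + 3*14))*30 - 1*(-28057) = (29*(2 + 196 + 42))*30 + 28057 = (29*240)*30 + 28057 = 6960*30 + 28057 = 208800 + 28057 = 236857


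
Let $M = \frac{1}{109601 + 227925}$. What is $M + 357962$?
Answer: $\frac{120821482013}{337526} \approx 3.5796 \cdot 10^{5}$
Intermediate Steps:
$M = \frac{1}{337526} \approx 2.9627 \cdot 10^{-6}$
$M + 357962 = \frac{1}{337526} + 357962 = \frac{120821482013}{337526}$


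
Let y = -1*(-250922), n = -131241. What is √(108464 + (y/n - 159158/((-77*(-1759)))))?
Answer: 2*√70807634376127438470681/1615970433 ≈ 329.33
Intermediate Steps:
y = 250922
√(108464 + (y/n - 159158/((-77*(-1759))))) = √(108464 + (250922/(-131241) - 159158/((-77*(-1759))))) = √(108464 + (250922*(-1/131241) - 159158/135443)) = √(108464 + (-250922/131241 - 159158*1/135443)) = √(108464 + (-250922/131241 - 159158/135443)) = √(108464 - 4988516684/1615970433) = √(175269628528228/1615970433) = 2*√70807634376127438470681/1615970433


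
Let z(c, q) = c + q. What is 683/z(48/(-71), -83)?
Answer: -48493/5941 ≈ -8.1624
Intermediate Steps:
683/z(48/(-71), -83) = 683/(48/(-71) - 83) = 683/(48*(-1/71) - 83) = 683/(-48/71 - 83) = 683/(-5941/71) = 683*(-71/5941) = -48493/5941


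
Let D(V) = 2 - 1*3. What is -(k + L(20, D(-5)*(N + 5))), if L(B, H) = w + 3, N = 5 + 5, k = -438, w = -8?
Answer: 443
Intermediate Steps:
N = 10
D(V) = -1 (D(V) = 2 - 3 = -1)
L(B, H) = -5 (L(B, H) = -8 + 3 = -5)
-(k + L(20, D(-5)*(N + 5))) = -(-438 - 5) = -1*(-443) = 443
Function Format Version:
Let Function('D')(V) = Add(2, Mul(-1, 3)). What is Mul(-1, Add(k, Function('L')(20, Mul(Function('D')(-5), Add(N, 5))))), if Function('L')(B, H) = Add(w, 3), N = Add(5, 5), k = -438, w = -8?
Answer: 443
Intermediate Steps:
N = 10
Function('D')(V) = -1 (Function('D')(V) = Add(2, -3) = -1)
Function('L')(B, H) = -5 (Function('L')(B, H) = Add(-8, 3) = -5)
Mul(-1, Add(k, Function('L')(20, Mul(Function('D')(-5), Add(N, 5))))) = Mul(-1, Add(-438, -5)) = Mul(-1, -443) = 443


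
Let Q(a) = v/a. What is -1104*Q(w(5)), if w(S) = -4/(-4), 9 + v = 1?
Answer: 8832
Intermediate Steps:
v = -8 (v = -9 + 1 = -8)
w(S) = 1 (w(S) = -4*(-¼) = 1)
Q(a) = -8/a
-1104*Q(w(5)) = -(-8832)/1 = -(-8832) = -1104*(-8) = 8832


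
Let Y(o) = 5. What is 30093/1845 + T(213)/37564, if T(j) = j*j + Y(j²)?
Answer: 202354747/11550930 ≈ 17.518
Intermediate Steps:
T(j) = 5 + j² (T(j) = j*j + 5 = j² + 5 = 5 + j²)
30093/1845 + T(213)/37564 = 30093/1845 + (5 + 213²)/37564 = 30093*(1/1845) + (5 + 45369)*(1/37564) = 10031/615 + 45374*(1/37564) = 10031/615 + 22687/18782 = 202354747/11550930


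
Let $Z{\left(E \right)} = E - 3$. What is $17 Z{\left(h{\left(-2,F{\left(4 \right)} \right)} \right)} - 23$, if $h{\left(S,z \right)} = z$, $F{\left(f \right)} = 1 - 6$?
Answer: $-159$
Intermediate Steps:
$F{\left(f \right)} = -5$ ($F{\left(f \right)} = 1 - 6 = -5$)
$Z{\left(E \right)} = -3 + E$
$17 Z{\left(h{\left(-2,F{\left(4 \right)} \right)} \right)} - 23 = 17 \left(-3 - 5\right) - 23 = 17 \left(-8\right) - 23 = -136 - 23 = -159$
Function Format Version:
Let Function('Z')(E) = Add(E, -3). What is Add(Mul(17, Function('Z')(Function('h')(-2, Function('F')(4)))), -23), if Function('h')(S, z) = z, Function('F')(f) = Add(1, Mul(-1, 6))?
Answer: -159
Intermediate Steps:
Function('F')(f) = -5 (Function('F')(f) = Add(1, -6) = -5)
Function('Z')(E) = Add(-3, E)
Add(Mul(17, Function('Z')(Function('h')(-2, Function('F')(4)))), -23) = Add(Mul(17, Add(-3, -5)), -23) = Add(Mul(17, -8), -23) = Add(-136, -23) = -159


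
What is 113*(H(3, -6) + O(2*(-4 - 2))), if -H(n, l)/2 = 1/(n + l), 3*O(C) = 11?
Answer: 1469/3 ≈ 489.67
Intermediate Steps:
O(C) = 11/3 (O(C) = (1/3)*11 = 11/3)
H(n, l) = -2/(l + n) (H(n, l) = -2/(n + l) = -2/(l + n))
113*(H(3, -6) + O(2*(-4 - 2))) = 113*(-2/(-6 + 3) + 11/3) = 113*(-2/(-3) + 11/3) = 113*(-2*(-1/3) + 11/3) = 113*(2/3 + 11/3) = 113*(13/3) = 1469/3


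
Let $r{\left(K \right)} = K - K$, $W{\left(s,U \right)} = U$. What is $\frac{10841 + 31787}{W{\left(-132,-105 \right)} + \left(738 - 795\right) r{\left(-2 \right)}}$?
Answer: $- \frac{42628}{105} \approx -405.98$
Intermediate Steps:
$r{\left(K \right)} = 0$
$\frac{10841 + 31787}{W{\left(-132,-105 \right)} + \left(738 - 795\right) r{\left(-2 \right)}} = \frac{10841 + 31787}{-105 + \left(738 - 795\right) 0} = \frac{42628}{-105 - 0} = \frac{42628}{-105 + 0} = \frac{42628}{-105} = 42628 \left(- \frac{1}{105}\right) = - \frac{42628}{105}$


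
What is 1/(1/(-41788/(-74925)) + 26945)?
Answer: 41788/1126052585 ≈ 3.7110e-5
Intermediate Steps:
1/(1/(-41788/(-74925)) + 26945) = 1/(1/(-41788*(-1/74925)) + 26945) = 1/(1/(41788/74925) + 26945) = 1/(74925/41788 + 26945) = 1/(1126052585/41788) = 41788/1126052585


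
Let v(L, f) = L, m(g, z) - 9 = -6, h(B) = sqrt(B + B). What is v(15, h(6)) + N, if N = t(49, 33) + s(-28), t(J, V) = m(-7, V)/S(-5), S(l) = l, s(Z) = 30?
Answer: 222/5 ≈ 44.400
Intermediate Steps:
h(B) = sqrt(2)*sqrt(B) (h(B) = sqrt(2*B) = sqrt(2)*sqrt(B))
m(g, z) = 3 (m(g, z) = 9 - 6 = 3)
t(J, V) = -3/5 (t(J, V) = 3/(-5) = 3*(-1/5) = -3/5)
N = 147/5 (N = -3/5 + 30 = 147/5 ≈ 29.400)
v(15, h(6)) + N = 15 + 147/5 = 222/5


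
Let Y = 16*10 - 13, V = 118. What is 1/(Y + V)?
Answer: 1/265 ≈ 0.0037736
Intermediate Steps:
Y = 147 (Y = 160 - 13 = 147)
1/(Y + V) = 1/(147 + 118) = 1/265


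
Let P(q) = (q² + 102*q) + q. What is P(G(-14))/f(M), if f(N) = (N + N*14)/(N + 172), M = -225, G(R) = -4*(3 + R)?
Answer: 114268/1125 ≈ 101.57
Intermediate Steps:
G(R) = -12 - 4*R
P(q) = q² + 103*q
f(N) = 15*N/(172 + N) (f(N) = (N + 14*N)/(172 + N) = (15*N)/(172 + N) = 15*N/(172 + N))
P(G(-14))/f(M) = ((-12 - 4*(-14))*(103 + (-12 - 4*(-14))))/((15*(-225)/(172 - 225))) = ((-12 + 56)*(103 + (-12 + 56)))/((15*(-225)/(-53))) = (44*(103 + 44))/((15*(-225)*(-1/53))) = (44*147)/(3375/53) = 6468*(53/3375) = 114268/1125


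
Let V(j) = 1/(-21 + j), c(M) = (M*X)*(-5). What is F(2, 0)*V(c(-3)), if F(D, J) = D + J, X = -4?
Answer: -2/81 ≈ -0.024691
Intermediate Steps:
c(M) = 20*M (c(M) = (M*(-4))*(-5) = -4*M*(-5) = 20*M)
F(2, 0)*V(c(-3)) = (2 + 0)/(-21 + 20*(-3)) = 2/(-21 - 60) = 2/(-81) = 2*(-1/81) = -2/81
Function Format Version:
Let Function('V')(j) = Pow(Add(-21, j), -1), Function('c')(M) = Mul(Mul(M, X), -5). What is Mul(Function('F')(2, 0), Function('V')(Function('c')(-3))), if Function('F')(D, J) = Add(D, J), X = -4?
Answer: Rational(-2, 81) ≈ -0.024691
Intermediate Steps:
Function('c')(M) = Mul(20, M) (Function('c')(M) = Mul(Mul(M, -4), -5) = Mul(Mul(-4, M), -5) = Mul(20, M))
Mul(Function('F')(2, 0), Function('V')(Function('c')(-3))) = Mul(Add(2, 0), Pow(Add(-21, Mul(20, -3)), -1)) = Mul(2, Pow(Add(-21, -60), -1)) = Mul(2, Pow(-81, -1)) = Mul(2, Rational(-1, 81)) = Rational(-2, 81)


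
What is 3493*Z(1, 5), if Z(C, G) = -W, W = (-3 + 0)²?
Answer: -31437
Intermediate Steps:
W = 9 (W = (-3)² = 9)
Z(C, G) = -9 (Z(C, G) = -1*9 = -9)
3493*Z(1, 5) = 3493*(-9) = -31437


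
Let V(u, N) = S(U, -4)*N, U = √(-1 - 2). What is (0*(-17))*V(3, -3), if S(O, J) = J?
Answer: 0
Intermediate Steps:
U = I*√3 (U = √(-3) = I*√3 ≈ 1.732*I)
V(u, N) = -4*N
(0*(-17))*V(3, -3) = (0*(-17))*(-4*(-3)) = 0*12 = 0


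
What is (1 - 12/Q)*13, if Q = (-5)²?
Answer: 169/25 ≈ 6.7600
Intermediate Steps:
Q = 25
(1 - 12/Q)*13 = (1 - 12/25)*13 = (13/25)*13 = 169/25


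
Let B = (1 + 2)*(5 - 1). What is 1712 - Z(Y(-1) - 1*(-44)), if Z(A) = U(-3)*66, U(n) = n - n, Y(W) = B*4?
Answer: 1712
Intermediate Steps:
B = 12 (B = 3*4 = 12)
Y(W) = 48 (Y(W) = 12*4 = 48)
U(n) = 0
Z(A) = 0 (Z(A) = 0*66 = 0)
1712 - Z(Y(-1) - 1*(-44)) = 1712 - 1*0 = 1712 + 0 = 1712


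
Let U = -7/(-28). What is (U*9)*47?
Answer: 423/4 ≈ 105.75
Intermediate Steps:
U = ¼ (U = -7*(-1/28) = ¼ ≈ 0.25000)
(U*9)*47 = ((¼)*9)*47 = (9/4)*47 = 423/4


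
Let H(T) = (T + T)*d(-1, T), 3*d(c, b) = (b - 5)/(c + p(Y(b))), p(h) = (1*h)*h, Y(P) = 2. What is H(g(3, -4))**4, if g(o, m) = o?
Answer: 256/81 ≈ 3.1605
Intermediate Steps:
p(h) = h**2 (p(h) = h*h = h**2)
d(c, b) = (-5 + b)/(3*(4 + c)) (d(c, b) = ((b - 5)/(c + 2**2))/3 = ((-5 + b)/(c + 4))/3 = ((-5 + b)/(4 + c))/3 = (-5 + b)/(3*(4 + c)))
H(T) = 2*T*(-5/9 + T/9) (H(T) = (T + T)*((-5 + T)/(3*(4 - 1))) = (2*T)*((1/3)*(-5 + T)/3) = (2*T)*((1/3)*(1/3)*(-5 + T)) = (2*T)*(-5/9 + T/9) = 2*T*(-5/9 + T/9))
H(g(3, -4))**4 = ((2/9)*3*(-5 + 3))**4 = ((2/9)*3*(-2))**4 = (-4/3)**4 = 256/81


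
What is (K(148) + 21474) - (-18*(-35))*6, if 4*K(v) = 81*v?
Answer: 20691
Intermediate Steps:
K(v) = 81*v/4 (K(v) = (81*v)/4 = 81*v/4)
(K(148) + 21474) - (-18*(-35))*6 = ((81/4)*148 + 21474) - (-18*(-35))*6 = (2997 + 21474) - 630*6 = 24471 - 1*3780 = 24471 - 3780 = 20691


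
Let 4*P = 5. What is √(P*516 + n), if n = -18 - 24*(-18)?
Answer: √1059 ≈ 32.542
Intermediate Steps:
P = 5/4 (P = (¼)*5 = 5/4 ≈ 1.2500)
n = 414 (n = -18 + 432 = 414)
√(P*516 + n) = √((5/4)*516 + 414) = √(645 + 414) = √1059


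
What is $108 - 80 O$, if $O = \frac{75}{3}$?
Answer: $-1892$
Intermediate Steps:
$O = 25$ ($O = 75 \cdot \frac{1}{3} = 25$)
$108 - 80 O = 108 - 2000 = -1892$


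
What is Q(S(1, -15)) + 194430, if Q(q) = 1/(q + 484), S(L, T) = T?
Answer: 91187671/469 ≈ 1.9443e+5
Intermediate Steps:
Q(q) = 1/(484 + q)
Q(S(1, -15)) + 194430 = 1/(484 - 15) + 194430 = 1/469 + 194430 = 91187671/469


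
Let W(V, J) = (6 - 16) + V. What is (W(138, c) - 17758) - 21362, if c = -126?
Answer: -38992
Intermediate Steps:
W(V, J) = -10 + V
(W(138, c) - 17758) - 21362 = ((-10 + 138) - 17758) - 21362 = (128 - 17758) - 21362 = -17630 - 21362 = -38992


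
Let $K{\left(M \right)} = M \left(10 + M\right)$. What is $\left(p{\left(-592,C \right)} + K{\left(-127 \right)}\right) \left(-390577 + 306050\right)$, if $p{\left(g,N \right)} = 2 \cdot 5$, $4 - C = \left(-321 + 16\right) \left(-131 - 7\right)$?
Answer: $-1256831963$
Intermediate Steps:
$C = -42086$ ($C = 4 - \left(-321 + 16\right) \left(-131 - 7\right) = 4 - \left(-305\right) \left(-138\right) = 4 - 42090 = -42086$)
$p{\left(g,N \right)} = 10$
$\left(p{\left(-592,C \right)} + K{\left(-127 \right)}\right) \left(-390577 + 306050\right) = \left(10 - 127 \left(10 - 127\right)\right) \left(-390577 + 306050\right) = \left(10 - -14859\right) \left(-84527\right) = \left(10 + 14859\right) \left(-84527\right) = 14869 \left(-84527\right) = -1256831963$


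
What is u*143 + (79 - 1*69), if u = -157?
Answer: -22441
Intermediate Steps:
u*143 + (79 - 1*69) = -157*143 + (79 - 1*69) = -22451 + (79 - 69) = -22451 + 10 = -22441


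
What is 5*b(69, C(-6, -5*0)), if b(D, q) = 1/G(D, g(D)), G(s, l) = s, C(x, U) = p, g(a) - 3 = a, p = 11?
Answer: 5/69 ≈ 0.072464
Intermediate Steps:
g(a) = 3 + a
C(x, U) = 11
b(D, q) = 1/D
5*b(69, C(-6, -5*0)) = 5/69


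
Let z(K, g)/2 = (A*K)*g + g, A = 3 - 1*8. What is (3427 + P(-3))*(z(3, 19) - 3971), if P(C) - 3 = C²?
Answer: -15485817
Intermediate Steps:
A = -5 (A = 3 - 8 = -5)
P(C) = 3 + C²
z(K, g) = 2*g - 10*K*g (z(K, g) = 2*((-5*K)*g + g) = 2*(-5*K*g + g) = 2*(g - 5*K*g) = 2*g - 10*K*g)
(3427 + P(-3))*(z(3, 19) - 3971) = (3427 + (3 + (-3)²))*(2*19*(1 - 5*3) - 3971) = (3427 + (3 + 9))*(2*19*(1 - 15) - 3971) = (3427 + 12)*(2*19*(-14) - 3971) = 3439*(-532 - 3971) = 3439*(-4503) = -15485817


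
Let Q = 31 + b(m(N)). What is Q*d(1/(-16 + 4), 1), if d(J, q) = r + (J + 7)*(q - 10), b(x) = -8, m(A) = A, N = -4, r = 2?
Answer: -5543/4 ≈ -1385.8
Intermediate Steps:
d(J, q) = 2 + (-10 + q)*(7 + J) (d(J, q) = 2 + (J + 7)*(q - 10) = 2 + (7 + J)*(-10 + q) = 2 + (-10 + q)*(7 + J))
Q = 23 (Q = 31 - 8 = 23)
Q*d(1/(-16 + 4), 1) = 23*(-68 - 10/(-16 + 4) + 7*1 + 1/(-16 + 4)) = 23*(-68 - 10/(-12) + 7 + 1/(-12)) = 23*(-68 - 10*(-1/12) + 7 - 1/12*1) = 23*(-68 + 5/6 + 7 - 1/12) = 23*(-241/4) = -5543/4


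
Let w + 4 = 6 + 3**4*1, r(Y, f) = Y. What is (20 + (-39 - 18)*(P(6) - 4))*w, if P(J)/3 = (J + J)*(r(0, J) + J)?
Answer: -1001312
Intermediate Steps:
P(J) = 6*J**2 (P(J) = 3*((J + J)*(0 + J)) = 3*((2*J)*J) = 3*(2*J**2) = 6*J**2)
w = 83 (w = -4 + (6 + 3**4*1) = -4 + (6 + 81*1) = -4 + (6 + 81) = -4 + 87 = 83)
(20 + (-39 - 18)*(P(6) - 4))*w = (20 + (-39 - 18)*(6*6**2 - 4))*83 = (20 - 57*(6*36 - 4))*83 = (20 - 57*(216 - 4))*83 = (20 - 57*212)*83 = (20 - 12084)*83 = -12064*83 = -1001312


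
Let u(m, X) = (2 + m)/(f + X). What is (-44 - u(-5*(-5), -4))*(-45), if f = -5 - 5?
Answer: 26505/14 ≈ 1893.2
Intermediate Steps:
f = -10
u(m, X) = (2 + m)/(-10 + X)
(-44 - u(-5*(-5), -4))*(-45) = (-44 - (2 - 5*(-5))/(-10 - 4))*(-45) = (-44 - (2 + 25)/(-14))*(-45) = (-44 - (-1)*27/14)*(-45) = (-44 - 1*(-27/14))*(-45) = (-44 + 27/14)*(-45) = -589/14*(-45) = 26505/14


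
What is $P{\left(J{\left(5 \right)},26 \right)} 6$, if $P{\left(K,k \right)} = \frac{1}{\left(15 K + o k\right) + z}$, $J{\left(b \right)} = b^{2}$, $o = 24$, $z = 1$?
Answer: $\frac{3}{500} \approx 0.006$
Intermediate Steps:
$P{\left(K,k \right)} = \frac{1}{1 + 15 K + 24 k}$ ($P{\left(K,k \right)} = \frac{1}{\left(15 K + 24 k\right) + 1} = \frac{1}{1 + 15 K + 24 k}$)
$P{\left(J{\left(5 \right)},26 \right)} 6 = \frac{1}{1 + 15 \cdot 5^{2} + 24 \cdot 26} \cdot 6 = \frac{1}{1 + 15 \cdot 25 + 624} \cdot 6 = \frac{1}{1 + 375 + 624} \cdot 6 = \frac{1}{1000} \cdot 6 = \frac{3}{500}$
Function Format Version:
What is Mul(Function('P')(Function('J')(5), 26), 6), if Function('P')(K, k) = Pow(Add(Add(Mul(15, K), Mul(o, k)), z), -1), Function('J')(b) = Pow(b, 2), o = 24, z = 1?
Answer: Rational(3, 500) ≈ 0.0060000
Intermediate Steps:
Function('P')(K, k) = Pow(Add(1, Mul(15, K), Mul(24, k)), -1) (Function('P')(K, k) = Pow(Add(Add(Mul(15, K), Mul(24, k)), 1), -1) = Pow(Add(1, Mul(15, K), Mul(24, k)), -1))
Mul(Function('P')(Function('J')(5), 26), 6) = Mul(Pow(Add(1, Mul(15, Pow(5, 2)), Mul(24, 26)), -1), 6) = Mul(Pow(Add(1, Mul(15, 25), 624), -1), 6) = Mul(Pow(Add(1, 375, 624), -1), 6) = Mul(Pow(1000, -1), 6) = Mul(Rational(1, 1000), 6) = Rational(3, 500)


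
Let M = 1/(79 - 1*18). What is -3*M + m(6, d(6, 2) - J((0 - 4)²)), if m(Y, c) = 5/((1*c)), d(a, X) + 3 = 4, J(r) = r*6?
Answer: -118/1159 ≈ -0.10181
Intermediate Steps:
J(r) = 6*r
d(a, X) = 1 (d(a, X) = -3 + 4 = 1)
M = 1/61 (M = 1/(79 - 18) = 1/61 ≈ 0.016393)
m(Y, c) = 5/c
-3*M + m(6, d(6, 2) - J((0 - 4)²)) = -3*1/61 + 5/(1 - 6*(0 - 4)²) = -3/61 + 5/(1 - 6*(-4)²) = -3/61 + 5/(1 - 6*16) = -3/61 + 5/(1 - 1*96) = -3/61 + 5/(1 - 96) = -3/61 + 5/(-95) = -3/61 + 5*(-1/95) = -3/61 - 1/19 = -118/1159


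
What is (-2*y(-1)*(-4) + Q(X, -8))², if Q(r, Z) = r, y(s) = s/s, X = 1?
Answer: 81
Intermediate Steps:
y(s) = 1
(-2*y(-1)*(-4) + Q(X, -8))² = (-2*1*(-4) + 1)² = (-2*(-4) + 1)² = (8 + 1)² = 9² = 81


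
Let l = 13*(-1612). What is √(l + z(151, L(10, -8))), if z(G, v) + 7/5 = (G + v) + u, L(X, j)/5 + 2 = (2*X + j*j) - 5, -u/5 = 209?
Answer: 2*I*√134165/5 ≈ 146.51*I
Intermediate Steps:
u = -1045 (u = -5*209 = -1045)
L(X, j) = -35 + 5*j² + 10*X (L(X, j) = -10 + 5*((2*X + j*j) - 5) = -10 + 5*((2*X + j²) - 5) = -10 + 5*((j² + 2*X) - 5) = -10 + 5*(-5 + j² + 2*X) = -10 + (-25 + 5*j² + 10*X) = -35 + 5*j² + 10*X)
z(G, v) = -5232/5 + G + v (z(G, v) = -7/5 + ((G + v) - 1045) = -7/5 + (-1045 + G + v) = -5232/5 + G + v)
l = -20956
√(l + z(151, L(10, -8))) = √(-20956 + (-5232/5 + 151 + (-35 + 5*(-8)² + 10*10))) = √(-20956 + (-5232/5 + 151 + (-35 + 5*64 + 100))) = √(-20956 + (-5232/5 + 151 + (-35 + 320 + 100))) = √(-20956 + (-5232/5 + 151 + 385)) = √(-20956 - 2552/5) = √(-107332/5) = 2*I*√134165/5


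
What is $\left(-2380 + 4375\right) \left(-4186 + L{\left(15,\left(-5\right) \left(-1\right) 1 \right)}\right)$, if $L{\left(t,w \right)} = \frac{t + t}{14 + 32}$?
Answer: $- \frac{192044685}{23} \approx -8.3498 \cdot 10^{6}$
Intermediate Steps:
$L{\left(t,w \right)} = \frac{t}{23}$ ($L{\left(t,w \right)} = \frac{2 t}{46} = 2 t \frac{1}{46} = \frac{t}{23}$)
$\left(-2380 + 4375\right) \left(-4186 + L{\left(15,\left(-5\right) \left(-1\right) 1 \right)}\right) = \left(-2380 + 4375\right) \left(-4186 + \frac{1}{23} \cdot 15\right) = 1995 \left(-4186 + \frac{15}{23}\right) = 1995 \left(- \frac{96263}{23}\right) = - \frac{192044685}{23}$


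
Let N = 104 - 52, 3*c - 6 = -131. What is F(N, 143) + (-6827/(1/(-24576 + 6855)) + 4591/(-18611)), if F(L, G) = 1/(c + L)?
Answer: 69799053077759/576941 ≈ 1.2098e+8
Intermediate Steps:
c = -125/3 (c = 2 + (⅓)*(-131) = 2 - 131/3 = -125/3 ≈ -41.667)
N = 52
F(L, G) = 1/(-125/3 + L)
F(N, 143) + (-6827/(1/(-24576 + 6855)) + 4591/(-18611)) = 3/(-125 + 3*52) + (-6827/(1/(-24576 + 6855)) + 4591/(-18611)) = 3/(-125 + 156) + (-6827/(1/(-17721)) + 4591*(-1/18611)) = 3/31 + (-6827/(-1/17721) - 4591/18611) = 3*(1/31) + (-6827*(-17721) - 4591/18611) = 3/31 + (120981267 - 4591/18611) = 3/31 + 2251582355546/18611 = 69799053077759/576941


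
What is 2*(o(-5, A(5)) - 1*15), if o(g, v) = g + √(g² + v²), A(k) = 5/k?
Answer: -40 + 2*√26 ≈ -29.802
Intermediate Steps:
2*(o(-5, A(5)) - 1*15) = 2*((-5 + √((-5)² + (5/5)²)) - 1*15) = 2*((-5 + √(25 + (5*(⅕))²)) - 15) = 2*((-5 + √(25 + 1²)) - 15) = 2*((-5 + √(25 + 1)) - 15) = 2*((-5 + √26) - 15) = 2*(-20 + √26) = -40 + 2*√26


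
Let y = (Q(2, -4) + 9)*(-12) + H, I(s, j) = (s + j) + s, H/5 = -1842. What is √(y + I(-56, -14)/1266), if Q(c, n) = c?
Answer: I*√415919613/211 ≈ 96.655*I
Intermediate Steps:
H = -9210 (H = 5*(-1842) = -9210)
I(s, j) = j + 2*s (I(s, j) = (j + s) + s = j + 2*s)
y = -9342 (y = (2 + 9)*(-12) - 9210 = 11*(-12) - 9210 = -132 - 9210 = -9342)
√(y + I(-56, -14)/1266) = √(-9342 + (-14 + 2*(-56))/1266) = √(-9342 + (-14 - 112)*(1/1266)) = √(-9342 - 126*1/1266) = √(-9342 - 21/211) = √(-1971183/211) = I*√415919613/211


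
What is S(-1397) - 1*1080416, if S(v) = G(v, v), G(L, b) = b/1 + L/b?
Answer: -1081812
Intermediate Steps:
G(L, b) = b + L/b (G(L, b) = b*1 + L/b = b + L/b)
S(v) = 1 + v (S(v) = v + v/v = v + 1 = 1 + v)
S(-1397) - 1*1080416 = (1 - 1397) - 1*1080416 = -1396 - 1080416 = -1081812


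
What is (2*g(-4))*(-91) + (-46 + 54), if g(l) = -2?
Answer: 372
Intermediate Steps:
(2*g(-4))*(-91) + (-46 + 54) = (2*(-2))*(-91) + (-46 + 54) = -4*(-91) + 8 = 364 + 8 = 372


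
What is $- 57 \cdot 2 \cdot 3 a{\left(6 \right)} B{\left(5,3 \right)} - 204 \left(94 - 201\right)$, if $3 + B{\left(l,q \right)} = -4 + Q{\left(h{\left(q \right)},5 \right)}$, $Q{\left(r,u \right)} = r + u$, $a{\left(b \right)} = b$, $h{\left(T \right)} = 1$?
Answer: $23880$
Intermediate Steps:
$B{\left(l,q \right)} = -1$ ($B{\left(l,q \right)} = -3 + \left(-4 + \left(1 + 5\right)\right) = -3 + \left(-4 + 6\right) = -3 + 2 = -1$)
$- 57 \cdot 2 \cdot 3 a{\left(6 \right)} B{\left(5,3 \right)} - 204 \left(94 - 201\right) = - 57 \cdot 2 \cdot 3 \cdot 6 \left(-1\right) - 204 \left(94 - 201\right) = - 57 \cdot 6 \cdot 6 \left(-1\right) - 204 \left(-107\right) = \left(-57\right) 36 \left(-1\right) - -21828 = \left(-2052\right) \left(-1\right) + 21828 = 2052 + 21828 = 23880$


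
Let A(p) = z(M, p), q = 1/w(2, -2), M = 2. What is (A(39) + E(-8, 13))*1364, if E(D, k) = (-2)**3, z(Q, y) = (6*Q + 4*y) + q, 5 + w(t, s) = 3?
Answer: 217558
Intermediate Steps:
w(t, s) = -2 (w(t, s) = -5 + 3 = -2)
q = -1/2 (q = 1/(-2) = -1/2 ≈ -0.50000)
z(Q, y) = -1/2 + 4*y + 6*Q (z(Q, y) = (6*Q + 4*y) - 1/2 = (4*y + 6*Q) - 1/2 = -1/2 + 4*y + 6*Q)
A(p) = 23/2 + 4*p (A(p) = -1/2 + 4*p + 6*2 = -1/2 + 4*p + 12 = 23/2 + 4*p)
E(D, k) = -8
(A(39) + E(-8, 13))*1364 = ((23/2 + 4*39) - 8)*1364 = ((23/2 + 156) - 8)*1364 = (335/2 - 8)*1364 = (319/2)*1364 = 217558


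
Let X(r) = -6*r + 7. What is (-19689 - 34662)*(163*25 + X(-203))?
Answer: -288060300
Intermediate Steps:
X(r) = 7 - 6*r
(-19689 - 34662)*(163*25 + X(-203)) = (-19689 - 34662)*(163*25 + (7 - 6*(-203))) = -54351*(4075 + (7 + 1218)) = -54351*(4075 + 1225) = -54351*5300 = -288060300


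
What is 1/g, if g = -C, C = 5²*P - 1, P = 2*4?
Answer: -1/199 ≈ -0.0050251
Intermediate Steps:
P = 8
C = 199 (C = 5²*8 - 1 = 25*8 - 1 = 200 - 1 = 199)
g = -199 (g = -1*199 = -199)
1/g = 1/(-199) = -1/199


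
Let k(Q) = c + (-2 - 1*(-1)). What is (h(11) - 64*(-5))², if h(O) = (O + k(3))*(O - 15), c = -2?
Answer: 82944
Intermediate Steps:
k(Q) = -3 (k(Q) = -2 + (-2 - 1*(-1)) = -2 + (-2 + 1) = -2 - 1 = -3)
h(O) = (-15 + O)*(-3 + O) (h(O) = (O - 3)*(O - 15) = (-3 + O)*(-15 + O) = (-15 + O)*(-3 + O))
(h(11) - 64*(-5))² = ((45 + 11² - 18*11) - 64*(-5))² = ((45 + 121 - 198) + 320)² = (-32 + 320)² = 288² = 82944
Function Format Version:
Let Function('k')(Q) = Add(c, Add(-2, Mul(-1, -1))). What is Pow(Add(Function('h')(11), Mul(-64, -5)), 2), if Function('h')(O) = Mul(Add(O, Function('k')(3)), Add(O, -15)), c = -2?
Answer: 82944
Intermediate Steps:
Function('k')(Q) = -3 (Function('k')(Q) = Add(-2, Add(-2, Mul(-1, -1))) = Add(-2, Add(-2, 1)) = Add(-2, -1) = -3)
Function('h')(O) = Mul(Add(-15, O), Add(-3, O)) (Function('h')(O) = Mul(Add(O, -3), Add(O, -15)) = Mul(Add(-3, O), Add(-15, O)) = Mul(Add(-15, O), Add(-3, O)))
Pow(Add(Function('h')(11), Mul(-64, -5)), 2) = Pow(Add(Add(45, Pow(11, 2), Mul(-18, 11)), Mul(-64, -5)), 2) = Pow(Add(Add(45, 121, -198), 320), 2) = Pow(Add(-32, 320), 2) = Pow(288, 2) = 82944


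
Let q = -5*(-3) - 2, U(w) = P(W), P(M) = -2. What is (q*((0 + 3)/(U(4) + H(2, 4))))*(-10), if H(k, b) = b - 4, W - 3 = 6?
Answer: 195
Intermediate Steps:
W = 9 (W = 3 + 6 = 9)
U(w) = -2
H(k, b) = -4 + b
q = 13 (q = 15 - 2 = 13)
(q*((0 + 3)/(U(4) + H(2, 4))))*(-10) = (13*((0 + 3)/(-2 + (-4 + 4))))*(-10) = (13*(3/(-2 + 0)))*(-10) = (13*(3/(-2)))*(-10) = (13*(3*(-1/2)))*(-10) = (13*(-3/2))*(-10) = -39/2*(-10) = 195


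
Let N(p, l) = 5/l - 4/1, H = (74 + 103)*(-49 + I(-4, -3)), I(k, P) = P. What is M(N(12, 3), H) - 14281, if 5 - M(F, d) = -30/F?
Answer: -100022/7 ≈ -14289.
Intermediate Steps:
H = -9204 (H = (74 + 103)*(-49 - 3) = 177*(-52) = -9204)
N(p, l) = -4 + 5/l (N(p, l) = 5/l - 4*1 = 5/l - 4 = -4 + 5/l)
M(F, d) = 5 + 30/F (M(F, d) = 5 - (-30)/F = 5 + 30/F)
M(N(12, 3), H) - 14281 = (5 + 30/(-4 + 5/3)) - 14281 = (5 + 30/(-7/3)) - 14281 = (5 + 30*(-3/7)) - 14281 = (5 - 90/7) - 14281 = -55/7 - 14281 = -100022/7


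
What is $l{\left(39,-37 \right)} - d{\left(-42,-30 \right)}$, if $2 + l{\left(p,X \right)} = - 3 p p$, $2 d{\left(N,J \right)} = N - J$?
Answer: $-4559$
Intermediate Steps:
$d{\left(N,J \right)} = \frac{N}{2} - \frac{J}{2}$ ($d{\left(N,J \right)} = \frac{N - J}{2} = \frac{N}{2} - \frac{J}{2}$)
$l{\left(p,X \right)} = -2 - 3 p^{2}$ ($l{\left(p,X \right)} = -2 + - 3 p p = -2 - 3 p^{2}$)
$l{\left(39,-37 \right)} - d{\left(-42,-30 \right)} = \left(-2 - 3 \cdot 39^{2}\right) - \left(\frac{1}{2} \left(-42\right) - -15\right) = \left(-2 - 4563\right) - \left(-21 + 15\right) = \left(-2 - 4563\right) - -6 = -4565 + 6 = -4559$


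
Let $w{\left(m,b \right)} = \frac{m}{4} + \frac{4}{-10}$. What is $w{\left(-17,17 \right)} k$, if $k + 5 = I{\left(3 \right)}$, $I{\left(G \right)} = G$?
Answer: $\frac{93}{10} \approx 9.3$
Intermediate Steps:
$w{\left(m,b \right)} = - \frac{2}{5} + \frac{m}{4}$ ($w{\left(m,b \right)} = m \frac{1}{4} + 4 \left(- \frac{1}{10}\right) = \frac{m}{4} - \frac{2}{5} = - \frac{2}{5} + \frac{m}{4}$)
$k = -2$ ($k = -5 + 3 = -2$)
$w{\left(-17,17 \right)} k = \left(- \frac{2}{5} + \frac{1}{4} \left(-17\right)\right) \left(-2\right) = \left(- \frac{2}{5} - \frac{17}{4}\right) \left(-2\right) = \left(- \frac{93}{20}\right) \left(-2\right) = \frac{93}{10}$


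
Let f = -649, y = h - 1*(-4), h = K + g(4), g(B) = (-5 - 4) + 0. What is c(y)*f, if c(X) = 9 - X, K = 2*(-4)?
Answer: -14278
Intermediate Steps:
K = -8
g(B) = -9 (g(B) = -9 + 0 = -9)
h = -17 (h = -8 - 9 = -17)
y = -13 (y = -17 - 1*(-4) = -17 + 4 = -13)
c(y)*f = (9 - 1*(-13))*(-649) = (9 + 13)*(-649) = 22*(-649) = -14278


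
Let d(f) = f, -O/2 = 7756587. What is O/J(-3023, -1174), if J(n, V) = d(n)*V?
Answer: -7756587/1774501 ≈ -4.3711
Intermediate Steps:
O = -15513174 (O = -2*7756587 = -15513174)
J(n, V) = V*n (J(n, V) = n*V = V*n)
O/J(-3023, -1174) = -15513174/((-1174*(-3023))) = -15513174/3549002 = -15513174*1/3549002 = -7756587/1774501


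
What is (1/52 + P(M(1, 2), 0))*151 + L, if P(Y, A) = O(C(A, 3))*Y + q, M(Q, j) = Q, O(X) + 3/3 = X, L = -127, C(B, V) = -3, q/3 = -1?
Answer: -61417/52 ≈ -1181.1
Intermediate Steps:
q = -3 (q = 3*(-1) = -3)
O(X) = -1 + X
P(Y, A) = -3 - 4*Y (P(Y, A) = (-1 - 3)*Y - 3 = -4*Y - 3 = -3 - 4*Y)
(1/52 + P(M(1, 2), 0))*151 + L = (1/52 + (-3 - 4*1))*151 - 127 = (1/52 + (-3 - 4))*151 - 127 = (1/52 - 7)*151 - 127 = -363/52*151 - 127 = -54813/52 - 127 = -61417/52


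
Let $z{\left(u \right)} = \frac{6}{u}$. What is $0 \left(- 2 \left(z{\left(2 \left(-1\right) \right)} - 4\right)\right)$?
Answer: $0$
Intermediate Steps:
$0 \left(- 2 \left(z{\left(2 \left(-1\right) \right)} - 4\right)\right) = 0 \left(- 2 \left(\frac{6}{2 \left(-1\right)} - 4\right)\right) = 0 \left(- 2 \left(\frac{6}{-2} - 4\right)\right) = 0 \left(- 2 \left(6 \left(- \frac{1}{2}\right) - 4\right)\right) = 0 \left(- 2 \left(-3 - 4\right)\right) = 0 \left(\left(-2\right) \left(-7\right)\right) = 0 \cdot 14 = 0$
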